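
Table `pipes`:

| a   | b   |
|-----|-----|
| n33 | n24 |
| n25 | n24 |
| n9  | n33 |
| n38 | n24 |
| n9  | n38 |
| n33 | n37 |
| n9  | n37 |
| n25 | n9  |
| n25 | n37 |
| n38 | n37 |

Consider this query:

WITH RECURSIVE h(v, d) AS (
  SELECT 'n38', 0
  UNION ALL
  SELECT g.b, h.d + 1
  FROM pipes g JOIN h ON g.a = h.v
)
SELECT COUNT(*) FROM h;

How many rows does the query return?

3

Base: (n38, d=0).
Iteration 1: edges from {n38} -> (n24, d=1), (n37, d=1).
Iteration 2: no outgoing edges from {n24,n37}; recursion stops.
Total rows emitted: 3.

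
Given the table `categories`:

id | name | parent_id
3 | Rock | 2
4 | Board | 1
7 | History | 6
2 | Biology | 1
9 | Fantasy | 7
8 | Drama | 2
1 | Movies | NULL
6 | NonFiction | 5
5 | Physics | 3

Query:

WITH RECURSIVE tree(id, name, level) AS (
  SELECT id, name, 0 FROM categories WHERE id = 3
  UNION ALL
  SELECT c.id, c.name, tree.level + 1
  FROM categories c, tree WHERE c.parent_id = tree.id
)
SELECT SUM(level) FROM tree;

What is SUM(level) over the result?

10

Base: id=3 (Rock) at level 0.
Iteration 1: rows with parent_id in {3} -> Physics (id 5, level 1).
Iteration 2: rows with parent_id in {5} -> NonFiction (id 6, level 2).
Iteration 3: rows with parent_id in {6} -> History (id 7, level 3).
Iteration 4: rows with parent_id in {7} -> Fantasy (id 9, level 4).
Iteration 5: no rows with parent_id in {9}; recursion stops.
SUM(level) = 0 + 1 + 2 + 3 + 4 = 10.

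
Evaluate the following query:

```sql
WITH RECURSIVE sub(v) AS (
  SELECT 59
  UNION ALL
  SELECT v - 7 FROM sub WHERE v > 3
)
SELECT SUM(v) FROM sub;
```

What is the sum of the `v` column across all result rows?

279

Base: v=59.
Iteration 1: 59 > 3 holds -> v = 59 - 7 = 52.
Iteration 2: 52 > 3 holds -> v = 52 - 7 = 45.
Iteration 3: 45 > 3 holds -> v = 45 - 7 = 38.
Iteration 4: 38 > 3 holds -> v = 38 - 7 = 31.
Iteration 5: 31 > 3 holds -> v = 31 - 7 = 24.
Iteration 6: 24 > 3 holds -> v = 24 - 7 = 17.
Iteration 7: 17 > 3 holds -> v = 17 - 7 = 10.
Iteration 8: 10 > 3 holds -> v = 10 - 7 = 3.
Iteration 9: 3 > 3 fails; recursion stops.
SUM(v) = 59 + 52 + 45 + 38 + 31 + 24 + 17 + 10 + 3 = 279.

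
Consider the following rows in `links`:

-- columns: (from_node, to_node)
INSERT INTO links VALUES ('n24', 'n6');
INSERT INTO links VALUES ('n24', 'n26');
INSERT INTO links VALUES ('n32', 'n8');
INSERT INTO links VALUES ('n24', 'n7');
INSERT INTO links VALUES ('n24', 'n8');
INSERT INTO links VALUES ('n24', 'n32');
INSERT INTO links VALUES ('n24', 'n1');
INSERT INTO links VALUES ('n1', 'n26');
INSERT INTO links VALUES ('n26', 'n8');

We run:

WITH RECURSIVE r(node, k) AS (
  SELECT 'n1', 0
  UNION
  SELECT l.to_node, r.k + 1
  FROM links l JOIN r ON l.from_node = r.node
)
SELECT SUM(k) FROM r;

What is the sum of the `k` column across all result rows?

3

Base: (n1, k=0).
Iteration 1: edges from {n1} -> (n26, k=1).
Iteration 2: edges from {n26} -> (n8, k=2).
Iteration 3: no outgoing edges from {n8}; recursion stops.
SUM(k) = 0 + 1 + 2 = 3.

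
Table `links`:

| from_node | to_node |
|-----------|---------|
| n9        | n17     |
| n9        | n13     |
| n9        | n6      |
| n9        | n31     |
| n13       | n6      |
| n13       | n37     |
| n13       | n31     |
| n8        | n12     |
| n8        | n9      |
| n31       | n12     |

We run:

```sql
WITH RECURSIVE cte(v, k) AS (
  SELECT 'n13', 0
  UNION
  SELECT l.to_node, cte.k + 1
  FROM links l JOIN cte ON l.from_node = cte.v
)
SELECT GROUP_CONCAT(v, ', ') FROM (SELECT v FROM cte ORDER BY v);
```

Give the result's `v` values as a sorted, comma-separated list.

Base: (n13, k=0).
Iteration 1: edges from {n13} -> (n31, k=1), (n37, k=1), (n6, k=1).
Iteration 2: edges from {n31,n37,n6} -> (n12, k=2).
Iteration 3: no outgoing edges from {n12}; recursion stops.

n12, n13, n31, n37, n6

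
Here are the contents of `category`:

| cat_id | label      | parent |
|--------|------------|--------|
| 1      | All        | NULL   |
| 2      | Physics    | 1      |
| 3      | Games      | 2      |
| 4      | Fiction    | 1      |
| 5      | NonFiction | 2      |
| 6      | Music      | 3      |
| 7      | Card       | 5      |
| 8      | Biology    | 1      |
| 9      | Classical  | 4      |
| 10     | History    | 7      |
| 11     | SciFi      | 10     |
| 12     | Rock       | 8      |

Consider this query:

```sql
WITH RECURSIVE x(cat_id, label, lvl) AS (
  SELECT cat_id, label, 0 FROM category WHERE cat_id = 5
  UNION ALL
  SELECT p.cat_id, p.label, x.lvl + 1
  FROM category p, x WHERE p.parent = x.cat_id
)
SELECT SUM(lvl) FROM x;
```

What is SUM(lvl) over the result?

6

Base: cat_id=5 (NonFiction) at lvl 0.
Iteration 1: rows with parent in {5} -> Card (id 7, lvl 1).
Iteration 2: rows with parent in {7} -> History (id 10, lvl 2).
Iteration 3: rows with parent in {10} -> SciFi (id 11, lvl 3).
Iteration 4: no rows with parent in {11}; recursion stops.
SUM(lvl) = 0 + 1 + 2 + 3 = 6.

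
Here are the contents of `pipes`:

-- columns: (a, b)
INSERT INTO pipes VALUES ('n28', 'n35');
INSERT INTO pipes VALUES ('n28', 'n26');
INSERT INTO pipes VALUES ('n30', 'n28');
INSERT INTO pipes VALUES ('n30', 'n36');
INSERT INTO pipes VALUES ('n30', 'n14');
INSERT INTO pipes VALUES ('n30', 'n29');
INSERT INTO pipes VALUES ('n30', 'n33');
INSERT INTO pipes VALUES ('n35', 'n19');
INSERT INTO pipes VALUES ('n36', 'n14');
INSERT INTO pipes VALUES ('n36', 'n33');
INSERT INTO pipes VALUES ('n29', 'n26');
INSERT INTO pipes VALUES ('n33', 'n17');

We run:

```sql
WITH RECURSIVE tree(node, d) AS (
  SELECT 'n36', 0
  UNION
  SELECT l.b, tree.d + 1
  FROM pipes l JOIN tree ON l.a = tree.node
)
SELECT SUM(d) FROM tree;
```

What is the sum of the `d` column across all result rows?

Base: (n36, d=0).
Iteration 1: edges from {n36} -> (n14, d=1), (n33, d=1).
Iteration 2: edges from {n14,n33} -> (n17, d=2).
Iteration 3: no outgoing edges from {n17}; recursion stops.
SUM(d) = 0 + 1 + 1 + 2 = 4.

4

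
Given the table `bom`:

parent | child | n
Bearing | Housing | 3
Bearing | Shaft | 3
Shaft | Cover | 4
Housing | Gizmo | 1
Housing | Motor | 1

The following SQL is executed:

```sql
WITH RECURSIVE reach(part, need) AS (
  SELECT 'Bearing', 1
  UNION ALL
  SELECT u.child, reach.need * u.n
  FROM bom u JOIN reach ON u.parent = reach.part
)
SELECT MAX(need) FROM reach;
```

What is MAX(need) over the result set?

Base: (Bearing, need=1).
Iteration 1: components of {Bearing} -> Housing = 1*3 = 3, Shaft = 1*3 = 3.
Iteration 2: components of {Housing,Shaft} -> Cover = 3*4 = 12, Gizmo = 3*1 = 3, Motor = 3*1 = 3.
Iteration 3: no further components; recursion stops.
need values: 1, 3, 3, 3, 3, 12; the maximum is 12.

12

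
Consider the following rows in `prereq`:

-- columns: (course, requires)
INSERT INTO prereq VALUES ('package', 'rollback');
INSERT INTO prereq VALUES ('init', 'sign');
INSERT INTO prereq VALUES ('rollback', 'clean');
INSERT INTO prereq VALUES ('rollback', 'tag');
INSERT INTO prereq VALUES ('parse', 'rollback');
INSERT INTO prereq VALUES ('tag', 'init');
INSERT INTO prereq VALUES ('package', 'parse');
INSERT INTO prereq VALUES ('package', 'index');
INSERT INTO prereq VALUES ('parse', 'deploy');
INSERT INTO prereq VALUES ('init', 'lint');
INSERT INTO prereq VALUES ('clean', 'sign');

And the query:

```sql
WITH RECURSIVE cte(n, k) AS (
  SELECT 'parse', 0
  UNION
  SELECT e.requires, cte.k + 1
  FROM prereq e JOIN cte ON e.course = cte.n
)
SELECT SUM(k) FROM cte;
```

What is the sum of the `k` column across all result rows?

20

Base: (parse, k=0).
Iteration 1: edges from {parse} -> (deploy, k=1), (rollback, k=1).
Iteration 2: edges from {deploy,rollback} -> (clean, k=2), (tag, k=2).
Iteration 3: edges from {clean,tag} -> (init, k=3), (sign, k=3).
Iteration 4: edges from {init,sign} -> (lint, k=4), (sign, k=4).
Iteration 5: no outgoing edges from {lint,sign}; recursion stops.
SUM(k) = 0 + 1 + 1 + 2 + 2 + 3 + 3 + 4 + 4 = 20.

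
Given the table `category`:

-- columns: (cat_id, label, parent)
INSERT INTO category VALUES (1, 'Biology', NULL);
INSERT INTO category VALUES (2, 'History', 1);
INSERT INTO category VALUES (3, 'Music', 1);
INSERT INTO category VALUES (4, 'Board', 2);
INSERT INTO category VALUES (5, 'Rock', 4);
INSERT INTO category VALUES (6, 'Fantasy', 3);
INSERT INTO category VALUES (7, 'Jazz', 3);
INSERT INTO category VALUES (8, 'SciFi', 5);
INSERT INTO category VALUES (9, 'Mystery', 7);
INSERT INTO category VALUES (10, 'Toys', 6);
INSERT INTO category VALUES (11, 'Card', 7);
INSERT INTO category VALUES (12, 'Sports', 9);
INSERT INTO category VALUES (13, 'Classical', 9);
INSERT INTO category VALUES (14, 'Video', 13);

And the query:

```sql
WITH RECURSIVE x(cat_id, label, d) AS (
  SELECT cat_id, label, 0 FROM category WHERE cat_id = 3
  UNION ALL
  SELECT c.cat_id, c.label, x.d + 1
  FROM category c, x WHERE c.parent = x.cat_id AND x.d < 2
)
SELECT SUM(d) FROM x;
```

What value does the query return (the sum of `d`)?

8

Base: cat_id=3 (Music) at d 0.
Iteration 1: rows with parent in {3} -> Fantasy (id 6, d 1), Jazz (id 7, d 1).
Iteration 2: rows with parent in {6,7} -> Mystery (id 9, d 2), Toys (id 10, d 2), Card (id 11, d 2).
Iteration 3: d < 2 fails for all current rows; recursion stops.
SUM(d) = 0 + 1 + 1 + 2 + 2 + 2 = 8.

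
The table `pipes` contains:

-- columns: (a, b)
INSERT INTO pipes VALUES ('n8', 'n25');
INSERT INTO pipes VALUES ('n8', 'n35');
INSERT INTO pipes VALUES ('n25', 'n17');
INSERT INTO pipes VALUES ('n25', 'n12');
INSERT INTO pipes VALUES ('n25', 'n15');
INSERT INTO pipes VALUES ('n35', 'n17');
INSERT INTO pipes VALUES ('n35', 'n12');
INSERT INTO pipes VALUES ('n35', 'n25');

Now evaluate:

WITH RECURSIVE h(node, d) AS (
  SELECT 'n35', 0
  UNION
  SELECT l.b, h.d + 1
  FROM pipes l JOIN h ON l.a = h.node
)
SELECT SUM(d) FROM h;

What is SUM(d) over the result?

Base: (n35, d=0).
Iteration 1: edges from {n35} -> (n12, d=1), (n17, d=1), (n25, d=1).
Iteration 2: edges from {n12,n17,n25} -> (n12, d=2), (n15, d=2), (n17, d=2).
Iteration 3: no outgoing edges from {n12,n15,n17}; recursion stops.
SUM(d) = 0 + 1 + 1 + 1 + 2 + 2 + 2 = 9.

9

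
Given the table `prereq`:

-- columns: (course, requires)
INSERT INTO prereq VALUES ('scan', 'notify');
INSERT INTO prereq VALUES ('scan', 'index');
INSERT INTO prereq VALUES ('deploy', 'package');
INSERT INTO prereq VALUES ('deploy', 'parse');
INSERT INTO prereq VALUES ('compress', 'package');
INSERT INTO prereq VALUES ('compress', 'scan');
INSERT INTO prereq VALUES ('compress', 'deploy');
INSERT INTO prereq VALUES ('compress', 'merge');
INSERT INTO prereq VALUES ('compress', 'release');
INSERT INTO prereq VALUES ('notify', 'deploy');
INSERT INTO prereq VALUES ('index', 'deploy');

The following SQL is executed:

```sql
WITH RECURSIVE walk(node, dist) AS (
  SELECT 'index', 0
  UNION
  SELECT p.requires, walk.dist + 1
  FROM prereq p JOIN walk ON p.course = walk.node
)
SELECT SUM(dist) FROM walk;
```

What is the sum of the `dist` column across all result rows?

5

Base: (index, dist=0).
Iteration 1: edges from {index} -> (deploy, dist=1).
Iteration 2: edges from {deploy} -> (package, dist=2), (parse, dist=2).
Iteration 3: no outgoing edges from {package,parse}; recursion stops.
SUM(dist) = 0 + 1 + 2 + 2 = 5.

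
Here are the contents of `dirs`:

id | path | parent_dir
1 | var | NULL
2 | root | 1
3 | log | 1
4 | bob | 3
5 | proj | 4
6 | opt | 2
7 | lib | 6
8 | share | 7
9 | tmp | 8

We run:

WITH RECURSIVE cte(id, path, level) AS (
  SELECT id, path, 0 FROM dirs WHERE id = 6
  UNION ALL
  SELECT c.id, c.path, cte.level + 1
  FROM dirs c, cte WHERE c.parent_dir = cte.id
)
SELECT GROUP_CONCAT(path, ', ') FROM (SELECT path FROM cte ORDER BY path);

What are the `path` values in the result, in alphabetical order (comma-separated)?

lib, opt, share, tmp

Base: id=6 (opt) at level 0.
Iteration 1: rows with parent_dir in {6} -> lib (id 7, level 1).
Iteration 2: rows with parent_dir in {7} -> share (id 8, level 2).
Iteration 3: rows with parent_dir in {8} -> tmp (id 9, level 3).
Iteration 4: no rows with parent_dir in {9}; recursion stops.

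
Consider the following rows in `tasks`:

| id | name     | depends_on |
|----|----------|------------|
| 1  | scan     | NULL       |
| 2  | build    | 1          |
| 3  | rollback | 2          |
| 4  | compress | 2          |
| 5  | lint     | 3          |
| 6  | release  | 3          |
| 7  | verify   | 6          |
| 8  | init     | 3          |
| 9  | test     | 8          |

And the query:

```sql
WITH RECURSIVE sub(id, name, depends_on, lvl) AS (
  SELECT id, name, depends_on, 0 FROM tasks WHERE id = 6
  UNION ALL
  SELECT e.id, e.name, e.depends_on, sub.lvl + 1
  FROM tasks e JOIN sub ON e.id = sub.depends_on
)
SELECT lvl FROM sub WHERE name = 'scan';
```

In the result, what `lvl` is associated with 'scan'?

Base: id=6 (release), depends_on=3, lvl 0.
Iteration 1: join on id=3 -> rollback (id 3, depends_on=2, lvl 1).
Iteration 2: join on id=2 -> build (id 2, depends_on=1, lvl 2).
Iteration 3: join on id=1 -> scan (id 1, depends_on=NULL, lvl 3).
Iteration 4: depends_on is NULL; no match; recursion stops.

3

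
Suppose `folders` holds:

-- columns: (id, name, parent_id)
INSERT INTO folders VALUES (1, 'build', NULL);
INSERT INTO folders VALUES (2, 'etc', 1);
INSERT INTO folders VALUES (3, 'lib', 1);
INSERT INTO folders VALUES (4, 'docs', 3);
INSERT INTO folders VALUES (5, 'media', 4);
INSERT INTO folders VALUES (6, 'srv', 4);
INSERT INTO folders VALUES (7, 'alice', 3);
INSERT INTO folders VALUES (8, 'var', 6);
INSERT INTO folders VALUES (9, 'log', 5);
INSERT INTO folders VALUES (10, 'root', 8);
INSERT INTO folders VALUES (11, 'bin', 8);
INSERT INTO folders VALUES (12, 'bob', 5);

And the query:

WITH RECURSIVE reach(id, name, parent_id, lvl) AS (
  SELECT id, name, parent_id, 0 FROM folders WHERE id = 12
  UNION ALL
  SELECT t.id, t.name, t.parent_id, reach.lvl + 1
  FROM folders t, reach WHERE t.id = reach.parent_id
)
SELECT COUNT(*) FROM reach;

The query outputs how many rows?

Base: id=12 (bob), parent_id=5, lvl 0.
Iteration 1: join on id=5 -> media (id 5, parent_id=4, lvl 1).
Iteration 2: join on id=4 -> docs (id 4, parent_id=3, lvl 2).
Iteration 3: join on id=3 -> lib (id 3, parent_id=1, lvl 3).
Iteration 4: join on id=1 -> build (id 1, parent_id=NULL, lvl 4).
Iteration 5: parent_id is NULL; no match; recursion stops.
Total rows emitted: 5.

5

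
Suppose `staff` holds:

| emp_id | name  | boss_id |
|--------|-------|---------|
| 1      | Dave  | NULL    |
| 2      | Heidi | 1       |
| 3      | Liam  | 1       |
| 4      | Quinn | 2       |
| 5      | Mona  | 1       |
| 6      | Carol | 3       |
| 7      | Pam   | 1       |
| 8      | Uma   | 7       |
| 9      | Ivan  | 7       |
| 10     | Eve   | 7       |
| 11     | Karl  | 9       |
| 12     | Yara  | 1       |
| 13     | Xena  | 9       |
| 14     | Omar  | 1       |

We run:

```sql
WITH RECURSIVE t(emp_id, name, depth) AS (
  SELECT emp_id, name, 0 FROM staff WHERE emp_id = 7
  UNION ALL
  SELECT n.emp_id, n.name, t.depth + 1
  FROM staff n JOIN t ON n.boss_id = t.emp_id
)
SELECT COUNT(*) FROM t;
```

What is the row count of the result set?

6

Base: emp_id=7 (Pam) at depth 0.
Iteration 1: rows with boss_id in {7} -> Uma (id 8, depth 1), Ivan (id 9, depth 1), Eve (id 10, depth 1).
Iteration 2: rows with boss_id in {8,9,10} -> Karl (id 11, depth 2), Xena (id 13, depth 2).
Iteration 3: no rows with boss_id in {11,13}; recursion stops.
Total rows emitted: 6.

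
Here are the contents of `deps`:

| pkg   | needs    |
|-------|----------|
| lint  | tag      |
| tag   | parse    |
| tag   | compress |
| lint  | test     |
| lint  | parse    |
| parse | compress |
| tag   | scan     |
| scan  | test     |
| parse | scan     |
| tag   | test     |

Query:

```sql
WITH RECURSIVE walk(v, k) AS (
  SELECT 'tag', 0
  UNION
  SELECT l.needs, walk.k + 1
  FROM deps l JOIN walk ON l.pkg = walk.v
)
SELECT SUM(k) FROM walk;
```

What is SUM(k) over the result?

13

Base: (tag, k=0).
Iteration 1: edges from {tag} -> (compress, k=1), (parse, k=1), (scan, k=1), (test, k=1).
Iteration 2: edges from {compress,parse,scan,test} -> (compress, k=2), (scan, k=2), (test, k=2).
Iteration 3: edges from {compress,scan,test} -> (test, k=3).
Iteration 4: no outgoing edges from {test}; recursion stops.
SUM(k) = 0 + 1 + 1 + 1 + 1 + 2 + 2 + 2 + 3 = 13.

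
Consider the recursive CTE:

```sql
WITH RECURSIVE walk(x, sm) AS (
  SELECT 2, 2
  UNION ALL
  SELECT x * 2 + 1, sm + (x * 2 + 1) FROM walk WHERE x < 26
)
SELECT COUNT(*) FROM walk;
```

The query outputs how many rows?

Base: x=2, sm=2.
Iteration 1: 2 < 26 holds -> x = 2 * 2 + 1 = 5, sm = 2 + 5 = 7.
Iteration 2: 5 < 26 holds -> x = 5 * 2 + 1 = 11, sm = 7 + 11 = 18.
Iteration 3: 11 < 26 holds -> x = 11 * 2 + 1 = 23, sm = 18 + 23 = 41.
Iteration 4: 23 < 26 holds -> x = 23 * 2 + 1 = 47, sm = 41 + 47 = 88.
Iteration 5: 47 < 26 fails; recursion stops.
Total rows emitted: 5.

5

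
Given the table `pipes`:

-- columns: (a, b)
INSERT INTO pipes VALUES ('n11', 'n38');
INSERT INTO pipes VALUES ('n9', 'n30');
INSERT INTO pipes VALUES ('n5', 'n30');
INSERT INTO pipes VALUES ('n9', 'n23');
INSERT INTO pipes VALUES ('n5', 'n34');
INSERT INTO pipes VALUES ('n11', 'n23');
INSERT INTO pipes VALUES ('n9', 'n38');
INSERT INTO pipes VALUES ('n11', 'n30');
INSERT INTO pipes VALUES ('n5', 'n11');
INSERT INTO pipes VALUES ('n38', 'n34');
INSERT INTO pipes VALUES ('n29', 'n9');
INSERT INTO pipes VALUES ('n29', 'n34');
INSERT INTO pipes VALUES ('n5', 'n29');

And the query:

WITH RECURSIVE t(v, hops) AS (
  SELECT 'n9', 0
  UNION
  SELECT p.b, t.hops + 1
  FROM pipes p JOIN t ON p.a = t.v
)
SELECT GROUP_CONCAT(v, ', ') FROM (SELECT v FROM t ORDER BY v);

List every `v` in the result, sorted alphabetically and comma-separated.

n23, n30, n34, n38, n9

Base: (n9, hops=0).
Iteration 1: edges from {n9} -> (n23, hops=1), (n30, hops=1), (n38, hops=1).
Iteration 2: edges from {n23,n30,n38} -> (n34, hops=2).
Iteration 3: no outgoing edges from {n34}; recursion stops.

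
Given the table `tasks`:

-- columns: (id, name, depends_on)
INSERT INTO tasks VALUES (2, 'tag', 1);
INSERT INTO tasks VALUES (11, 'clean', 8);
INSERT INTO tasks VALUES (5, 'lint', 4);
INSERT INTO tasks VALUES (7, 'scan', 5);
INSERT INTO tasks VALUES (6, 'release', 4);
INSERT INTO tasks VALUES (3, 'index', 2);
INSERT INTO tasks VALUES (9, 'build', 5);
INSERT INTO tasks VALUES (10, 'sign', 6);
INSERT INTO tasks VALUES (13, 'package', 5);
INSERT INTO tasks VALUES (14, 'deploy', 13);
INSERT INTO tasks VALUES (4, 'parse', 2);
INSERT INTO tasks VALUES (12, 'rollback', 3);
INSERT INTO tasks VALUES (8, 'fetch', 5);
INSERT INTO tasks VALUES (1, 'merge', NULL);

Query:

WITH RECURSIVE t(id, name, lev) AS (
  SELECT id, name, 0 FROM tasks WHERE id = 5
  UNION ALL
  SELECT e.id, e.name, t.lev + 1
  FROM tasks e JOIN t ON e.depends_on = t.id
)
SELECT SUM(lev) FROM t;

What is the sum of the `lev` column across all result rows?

Base: id=5 (lint) at lev 0.
Iteration 1: rows with depends_on in {5} -> scan (id 7, lev 1), fetch (id 8, lev 1), build (id 9, lev 1), package (id 13, lev 1).
Iteration 2: rows with depends_on in {7,8,9,13} -> clean (id 11, lev 2), deploy (id 14, lev 2).
Iteration 3: no rows with depends_on in {11,14}; recursion stops.
SUM(lev) = 0 + 1 + 1 + 1 + 1 + 2 + 2 = 8.

8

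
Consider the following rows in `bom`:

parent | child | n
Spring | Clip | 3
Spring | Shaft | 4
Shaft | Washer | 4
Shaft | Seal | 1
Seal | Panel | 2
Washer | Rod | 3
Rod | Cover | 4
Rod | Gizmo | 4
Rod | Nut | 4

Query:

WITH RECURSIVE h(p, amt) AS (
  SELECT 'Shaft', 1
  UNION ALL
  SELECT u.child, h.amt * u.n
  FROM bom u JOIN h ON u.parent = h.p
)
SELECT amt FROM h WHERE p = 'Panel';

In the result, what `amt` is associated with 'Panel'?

Base: (Shaft, amt=1).
Iteration 1: components of {Shaft} -> Seal = 1*1 = 1, Washer = 1*4 = 4.
Iteration 2: components of {Seal,Washer} -> Panel = 1*2 = 2, Rod = 4*3 = 12.
Iteration 3: components of {Panel,Rod} -> Cover = 12*4 = 48, Gizmo = 12*4 = 48, Nut = 12*4 = 48.
Iteration 4: no further components; recursion stops.

2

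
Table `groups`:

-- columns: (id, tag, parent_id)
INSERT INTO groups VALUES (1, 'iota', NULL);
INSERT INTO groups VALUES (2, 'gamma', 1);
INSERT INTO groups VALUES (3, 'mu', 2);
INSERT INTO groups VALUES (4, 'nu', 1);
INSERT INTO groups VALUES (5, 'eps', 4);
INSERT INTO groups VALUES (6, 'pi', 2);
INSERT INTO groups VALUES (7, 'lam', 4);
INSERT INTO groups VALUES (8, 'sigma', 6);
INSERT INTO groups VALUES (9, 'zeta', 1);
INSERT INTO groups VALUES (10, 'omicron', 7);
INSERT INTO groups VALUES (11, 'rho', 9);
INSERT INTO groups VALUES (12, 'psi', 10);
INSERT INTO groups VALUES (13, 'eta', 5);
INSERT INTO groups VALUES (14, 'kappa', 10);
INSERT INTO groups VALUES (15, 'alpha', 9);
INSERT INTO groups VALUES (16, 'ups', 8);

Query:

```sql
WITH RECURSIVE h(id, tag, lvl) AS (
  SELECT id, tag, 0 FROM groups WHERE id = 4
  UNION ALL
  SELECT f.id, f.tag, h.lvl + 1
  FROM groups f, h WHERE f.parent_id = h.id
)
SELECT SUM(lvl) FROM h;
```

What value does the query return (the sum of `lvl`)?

12

Base: id=4 (nu) at lvl 0.
Iteration 1: rows with parent_id in {4} -> eps (id 5, lvl 1), lam (id 7, lvl 1).
Iteration 2: rows with parent_id in {5,7} -> omicron (id 10, lvl 2), eta (id 13, lvl 2).
Iteration 3: rows with parent_id in {10,13} -> psi (id 12, lvl 3), kappa (id 14, lvl 3).
Iteration 4: no rows with parent_id in {12,14}; recursion stops.
SUM(lvl) = 0 + 1 + 1 + 2 + 2 + 3 + 3 = 12.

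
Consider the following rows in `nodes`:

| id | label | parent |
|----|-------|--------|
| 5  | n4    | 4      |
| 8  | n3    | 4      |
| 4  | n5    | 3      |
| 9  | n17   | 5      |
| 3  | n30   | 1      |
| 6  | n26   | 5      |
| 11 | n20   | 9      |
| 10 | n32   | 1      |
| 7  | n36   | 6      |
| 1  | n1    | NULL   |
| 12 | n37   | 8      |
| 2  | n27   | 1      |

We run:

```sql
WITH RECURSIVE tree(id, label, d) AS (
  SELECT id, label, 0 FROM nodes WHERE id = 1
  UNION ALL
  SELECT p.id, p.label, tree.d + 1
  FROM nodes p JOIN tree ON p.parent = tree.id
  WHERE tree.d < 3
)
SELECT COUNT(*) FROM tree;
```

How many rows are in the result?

Base: id=1 (n1) at d 0.
Iteration 1: rows with parent in {1} -> n27 (id 2, d 1), n30 (id 3, d 1), n32 (id 10, d 1).
Iteration 2: rows with parent in {2,3,10} -> n5 (id 4, d 2).
Iteration 3: rows with parent in {4} -> n4 (id 5, d 3), n3 (id 8, d 3).
Iteration 4: d < 3 fails for all current rows; recursion stops.
Total rows emitted: 7.

7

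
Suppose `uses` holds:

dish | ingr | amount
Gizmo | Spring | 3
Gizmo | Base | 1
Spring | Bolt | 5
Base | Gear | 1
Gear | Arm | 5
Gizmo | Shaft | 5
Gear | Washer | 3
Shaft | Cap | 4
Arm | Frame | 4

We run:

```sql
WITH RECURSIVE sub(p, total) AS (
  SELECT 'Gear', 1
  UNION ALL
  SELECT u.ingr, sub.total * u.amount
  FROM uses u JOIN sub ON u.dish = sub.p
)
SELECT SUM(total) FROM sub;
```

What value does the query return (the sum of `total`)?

Base: (Gear, total=1).
Iteration 1: components of {Gear} -> Arm = 1*5 = 5, Washer = 1*3 = 3.
Iteration 2: components of {Arm,Washer} -> Frame = 5*4 = 20.
Iteration 3: no further components; recursion stops.
SUM(total) = 1 + 5 + 3 + 20 = 29.

29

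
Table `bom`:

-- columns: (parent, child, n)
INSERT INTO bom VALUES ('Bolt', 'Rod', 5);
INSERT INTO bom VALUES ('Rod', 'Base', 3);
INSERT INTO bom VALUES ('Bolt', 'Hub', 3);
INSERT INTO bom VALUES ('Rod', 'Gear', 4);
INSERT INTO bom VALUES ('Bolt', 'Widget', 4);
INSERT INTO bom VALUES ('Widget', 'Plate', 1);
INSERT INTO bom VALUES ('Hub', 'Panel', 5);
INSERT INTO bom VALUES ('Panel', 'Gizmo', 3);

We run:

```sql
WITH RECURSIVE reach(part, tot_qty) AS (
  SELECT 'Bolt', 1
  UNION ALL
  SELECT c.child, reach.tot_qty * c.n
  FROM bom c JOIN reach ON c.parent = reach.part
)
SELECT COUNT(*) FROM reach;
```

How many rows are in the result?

Base: (Bolt, tot_qty=1).
Iteration 1: components of {Bolt} -> Hub = 1*3 = 3, Rod = 1*5 = 5, Widget = 1*4 = 4.
Iteration 2: components of {Hub,Rod,Widget} -> Base = 5*3 = 15, Gear = 5*4 = 20, Panel = 3*5 = 15, Plate = 4*1 = 4.
Iteration 3: components of {Base,Gear,Panel,Plate} -> Gizmo = 15*3 = 45.
Iteration 4: no further components; recursion stops.
Total rows emitted: 9.

9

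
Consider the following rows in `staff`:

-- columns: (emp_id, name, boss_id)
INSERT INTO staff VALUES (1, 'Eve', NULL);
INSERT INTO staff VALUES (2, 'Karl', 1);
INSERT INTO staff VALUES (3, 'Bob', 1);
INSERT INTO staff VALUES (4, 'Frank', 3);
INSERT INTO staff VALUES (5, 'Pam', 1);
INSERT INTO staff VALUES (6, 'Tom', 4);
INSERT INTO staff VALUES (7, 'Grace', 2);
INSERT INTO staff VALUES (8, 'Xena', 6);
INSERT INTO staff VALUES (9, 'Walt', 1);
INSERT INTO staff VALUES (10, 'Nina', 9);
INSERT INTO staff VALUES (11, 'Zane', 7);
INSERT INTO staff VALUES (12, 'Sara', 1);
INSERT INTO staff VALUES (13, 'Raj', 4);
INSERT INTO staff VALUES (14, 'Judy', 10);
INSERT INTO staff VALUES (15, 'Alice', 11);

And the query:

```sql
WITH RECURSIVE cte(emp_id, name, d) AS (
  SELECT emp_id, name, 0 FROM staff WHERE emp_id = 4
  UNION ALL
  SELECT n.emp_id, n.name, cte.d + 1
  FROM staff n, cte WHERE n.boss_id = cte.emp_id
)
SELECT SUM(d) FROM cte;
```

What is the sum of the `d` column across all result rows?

Base: emp_id=4 (Frank) at d 0.
Iteration 1: rows with boss_id in {4} -> Tom (id 6, d 1), Raj (id 13, d 1).
Iteration 2: rows with boss_id in {6,13} -> Xena (id 8, d 2).
Iteration 3: no rows with boss_id in {8}; recursion stops.
SUM(d) = 0 + 1 + 1 + 2 = 4.

4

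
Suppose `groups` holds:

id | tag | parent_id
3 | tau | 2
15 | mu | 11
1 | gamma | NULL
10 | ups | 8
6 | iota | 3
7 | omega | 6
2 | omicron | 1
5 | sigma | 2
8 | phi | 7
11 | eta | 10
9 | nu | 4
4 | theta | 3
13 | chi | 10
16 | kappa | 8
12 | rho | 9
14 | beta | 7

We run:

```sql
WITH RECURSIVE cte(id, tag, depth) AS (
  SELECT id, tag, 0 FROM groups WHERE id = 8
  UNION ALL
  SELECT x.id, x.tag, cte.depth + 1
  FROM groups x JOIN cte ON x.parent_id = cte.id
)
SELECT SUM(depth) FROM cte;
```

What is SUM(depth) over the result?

Base: id=8 (phi) at depth 0.
Iteration 1: rows with parent_id in {8} -> ups (id 10, depth 1), kappa (id 16, depth 1).
Iteration 2: rows with parent_id in {10,16} -> eta (id 11, depth 2), chi (id 13, depth 2).
Iteration 3: rows with parent_id in {11,13} -> mu (id 15, depth 3).
Iteration 4: no rows with parent_id in {15}; recursion stops.
SUM(depth) = 0 + 1 + 1 + 2 + 2 + 3 = 9.

9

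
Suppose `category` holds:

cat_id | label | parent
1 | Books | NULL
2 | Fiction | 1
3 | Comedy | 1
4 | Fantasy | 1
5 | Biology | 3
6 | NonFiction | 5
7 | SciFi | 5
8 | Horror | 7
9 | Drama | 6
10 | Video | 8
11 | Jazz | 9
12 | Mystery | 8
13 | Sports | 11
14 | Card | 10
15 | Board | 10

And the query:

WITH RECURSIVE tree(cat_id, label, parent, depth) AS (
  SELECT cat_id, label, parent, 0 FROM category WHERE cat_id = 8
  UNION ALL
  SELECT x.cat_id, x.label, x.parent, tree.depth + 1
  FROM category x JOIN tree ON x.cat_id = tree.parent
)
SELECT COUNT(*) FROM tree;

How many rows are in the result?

5

Base: cat_id=8 (Horror), parent=7, depth 0.
Iteration 1: join on cat_id=7 -> SciFi (id 7, parent=5, depth 1).
Iteration 2: join on cat_id=5 -> Biology (id 5, parent=3, depth 2).
Iteration 3: join on cat_id=3 -> Comedy (id 3, parent=1, depth 3).
Iteration 4: join on cat_id=1 -> Books (id 1, parent=NULL, depth 4).
Iteration 5: parent is NULL; no match; recursion stops.
Total rows emitted: 5.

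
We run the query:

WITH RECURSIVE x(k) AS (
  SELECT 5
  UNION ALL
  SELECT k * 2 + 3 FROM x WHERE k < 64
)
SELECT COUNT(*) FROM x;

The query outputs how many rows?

Base: k=5.
Iteration 1: 5 < 64 holds -> k = 5 * 2 + 3 = 13.
Iteration 2: 13 < 64 holds -> k = 13 * 2 + 3 = 29.
Iteration 3: 29 < 64 holds -> k = 29 * 2 + 3 = 61.
Iteration 4: 61 < 64 holds -> k = 61 * 2 + 3 = 125.
Iteration 5: 125 < 64 fails; recursion stops.
Total rows emitted: 5.

5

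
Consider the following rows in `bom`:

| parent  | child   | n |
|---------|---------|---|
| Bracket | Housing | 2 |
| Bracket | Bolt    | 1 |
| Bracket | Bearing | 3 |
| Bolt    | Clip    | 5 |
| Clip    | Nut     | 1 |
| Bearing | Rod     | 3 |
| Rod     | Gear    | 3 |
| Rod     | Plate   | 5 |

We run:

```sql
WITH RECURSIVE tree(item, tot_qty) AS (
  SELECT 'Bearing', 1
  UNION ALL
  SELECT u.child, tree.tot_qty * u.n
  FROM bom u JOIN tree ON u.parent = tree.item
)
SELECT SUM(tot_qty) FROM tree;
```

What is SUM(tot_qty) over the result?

Base: (Bearing, tot_qty=1).
Iteration 1: components of {Bearing} -> Rod = 1*3 = 3.
Iteration 2: components of {Rod} -> Gear = 3*3 = 9, Plate = 3*5 = 15.
Iteration 3: no further components; recursion stops.
SUM(tot_qty) = 1 + 3 + 9 + 15 = 28.

28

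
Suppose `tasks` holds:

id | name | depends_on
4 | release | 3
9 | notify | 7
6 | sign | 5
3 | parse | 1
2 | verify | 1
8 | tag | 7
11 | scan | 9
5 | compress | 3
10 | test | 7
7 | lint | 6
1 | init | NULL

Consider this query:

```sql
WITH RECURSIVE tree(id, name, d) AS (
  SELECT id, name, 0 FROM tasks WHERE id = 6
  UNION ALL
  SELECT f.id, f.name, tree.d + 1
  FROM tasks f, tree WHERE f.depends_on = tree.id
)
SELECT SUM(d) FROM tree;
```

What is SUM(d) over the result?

10

Base: id=6 (sign) at d 0.
Iteration 1: rows with depends_on in {6} -> lint (id 7, d 1).
Iteration 2: rows with depends_on in {7} -> tag (id 8, d 2), notify (id 9, d 2), test (id 10, d 2).
Iteration 3: rows with depends_on in {8,9,10} -> scan (id 11, d 3).
Iteration 4: no rows with depends_on in {11}; recursion stops.
SUM(d) = 0 + 1 + 2 + 2 + 2 + 3 = 10.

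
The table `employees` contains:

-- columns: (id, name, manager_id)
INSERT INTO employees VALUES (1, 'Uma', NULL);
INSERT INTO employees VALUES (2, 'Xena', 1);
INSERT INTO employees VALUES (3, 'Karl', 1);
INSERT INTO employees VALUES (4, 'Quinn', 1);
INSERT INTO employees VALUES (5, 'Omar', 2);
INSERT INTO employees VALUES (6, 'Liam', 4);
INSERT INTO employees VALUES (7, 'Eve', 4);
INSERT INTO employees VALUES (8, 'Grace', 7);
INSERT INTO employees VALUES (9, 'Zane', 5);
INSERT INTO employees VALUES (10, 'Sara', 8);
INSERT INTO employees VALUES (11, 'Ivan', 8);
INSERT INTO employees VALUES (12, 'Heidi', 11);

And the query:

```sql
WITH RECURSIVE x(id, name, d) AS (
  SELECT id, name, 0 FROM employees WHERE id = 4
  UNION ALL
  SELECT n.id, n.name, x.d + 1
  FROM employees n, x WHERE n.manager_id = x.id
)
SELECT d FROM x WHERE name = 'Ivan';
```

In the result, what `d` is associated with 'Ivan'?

3

Base: id=4 (Quinn) at d 0.
Iteration 1: rows with manager_id in {4} -> Liam (id 6, d 1), Eve (id 7, d 1).
Iteration 2: rows with manager_id in {6,7} -> Grace (id 8, d 2).
Iteration 3: rows with manager_id in {8} -> Sara (id 10, d 3), Ivan (id 11, d 3).
Iteration 4: rows with manager_id in {10,11} -> Heidi (id 12, d 4).
Iteration 5: no rows with manager_id in {12}; recursion stops.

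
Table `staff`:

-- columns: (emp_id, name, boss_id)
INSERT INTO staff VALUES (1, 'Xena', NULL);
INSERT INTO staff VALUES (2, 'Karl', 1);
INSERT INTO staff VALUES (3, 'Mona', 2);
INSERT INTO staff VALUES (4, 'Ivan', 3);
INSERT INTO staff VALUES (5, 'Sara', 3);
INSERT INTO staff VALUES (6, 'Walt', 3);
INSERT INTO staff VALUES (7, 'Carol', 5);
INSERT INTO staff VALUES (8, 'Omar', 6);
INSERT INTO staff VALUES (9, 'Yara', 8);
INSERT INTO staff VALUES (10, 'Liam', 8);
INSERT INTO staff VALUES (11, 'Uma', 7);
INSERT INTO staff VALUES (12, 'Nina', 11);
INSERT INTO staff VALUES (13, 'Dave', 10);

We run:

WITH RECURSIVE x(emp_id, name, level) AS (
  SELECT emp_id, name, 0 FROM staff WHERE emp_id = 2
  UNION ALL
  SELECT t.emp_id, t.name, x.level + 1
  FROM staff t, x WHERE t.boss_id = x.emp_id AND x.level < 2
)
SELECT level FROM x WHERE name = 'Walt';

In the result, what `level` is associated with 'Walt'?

2

Base: emp_id=2 (Karl) at level 0.
Iteration 1: rows with boss_id in {2} -> Mona (id 3, level 1).
Iteration 2: rows with boss_id in {3} -> Ivan (id 4, level 2), Sara (id 5, level 2), Walt (id 6, level 2).
Iteration 3: level < 2 fails for all current rows; recursion stops.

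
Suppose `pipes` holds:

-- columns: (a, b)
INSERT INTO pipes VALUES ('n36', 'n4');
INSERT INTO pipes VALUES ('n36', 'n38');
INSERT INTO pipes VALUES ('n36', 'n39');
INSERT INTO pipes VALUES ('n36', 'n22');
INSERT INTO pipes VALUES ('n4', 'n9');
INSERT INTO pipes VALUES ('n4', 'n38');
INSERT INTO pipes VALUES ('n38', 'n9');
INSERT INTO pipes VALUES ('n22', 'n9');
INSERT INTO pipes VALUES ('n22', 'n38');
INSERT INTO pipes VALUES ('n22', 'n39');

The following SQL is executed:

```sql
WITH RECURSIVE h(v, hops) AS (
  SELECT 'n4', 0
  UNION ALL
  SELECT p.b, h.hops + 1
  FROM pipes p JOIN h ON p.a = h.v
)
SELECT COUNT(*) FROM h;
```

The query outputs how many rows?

4

Base: (n4, hops=0).
Iteration 1: edges from {n4} -> (n38, hops=1), (n9, hops=1).
Iteration 2: edges from {n38,n9} -> (n9, hops=2).
Iteration 3: no outgoing edges from {n9}; recursion stops.
Total rows emitted: 4.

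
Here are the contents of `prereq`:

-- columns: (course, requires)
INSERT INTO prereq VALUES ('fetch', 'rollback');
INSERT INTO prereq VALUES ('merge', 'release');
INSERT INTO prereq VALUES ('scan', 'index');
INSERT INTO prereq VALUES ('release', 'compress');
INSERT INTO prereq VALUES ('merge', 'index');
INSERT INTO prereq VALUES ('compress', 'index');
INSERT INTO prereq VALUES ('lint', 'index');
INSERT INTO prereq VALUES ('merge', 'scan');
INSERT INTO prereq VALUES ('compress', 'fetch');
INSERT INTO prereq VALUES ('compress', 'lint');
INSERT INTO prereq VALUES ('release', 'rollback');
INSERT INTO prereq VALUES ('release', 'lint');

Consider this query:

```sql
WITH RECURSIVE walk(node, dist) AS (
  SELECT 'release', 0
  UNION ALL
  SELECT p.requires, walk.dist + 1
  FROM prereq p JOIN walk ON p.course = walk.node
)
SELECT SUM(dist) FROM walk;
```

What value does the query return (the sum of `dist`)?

17

Base: (release, dist=0).
Iteration 1: edges from {release} -> (compress, dist=1), (lint, dist=1), (rollback, dist=1).
Iteration 2: edges from {compress,lint,rollback} -> (fetch, dist=2), (index, dist=2) x2, (lint, dist=2). [UNION ALL keeps all 4 new rows, including repeats]
Iteration 3: edges from {fetch,index,lint} -> (index, dist=3), (rollback, dist=3).
Iteration 4: no outgoing edges from {index,rollback}; recursion stops.
SUM(dist) = 0 + 1 + 1 + 1 + 2 + 2 + 2 + 2 + 3 + 3 = 17.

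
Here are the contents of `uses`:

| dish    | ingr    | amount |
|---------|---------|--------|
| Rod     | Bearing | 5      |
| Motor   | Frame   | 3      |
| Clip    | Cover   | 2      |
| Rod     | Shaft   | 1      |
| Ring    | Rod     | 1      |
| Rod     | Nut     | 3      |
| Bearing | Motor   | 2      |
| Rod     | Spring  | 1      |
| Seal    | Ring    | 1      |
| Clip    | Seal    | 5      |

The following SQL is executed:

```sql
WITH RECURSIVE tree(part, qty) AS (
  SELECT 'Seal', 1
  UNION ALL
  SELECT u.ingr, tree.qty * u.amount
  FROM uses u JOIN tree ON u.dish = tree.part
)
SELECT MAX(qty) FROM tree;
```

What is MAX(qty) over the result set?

Base: (Seal, qty=1).
Iteration 1: components of {Seal} -> Ring = 1*1 = 1.
Iteration 2: components of {Ring} -> Rod = 1*1 = 1.
Iteration 3: components of {Rod} -> Bearing = 1*5 = 5, Nut = 1*3 = 3, Shaft = 1*1 = 1, Spring = 1*1 = 1.
Iteration 4: components of {Bearing,Nut,Shaft,Spring} -> Motor = 5*2 = 10.
Iteration 5: components of {Motor} -> Frame = 10*3 = 30.
Iteration 6: no further components; recursion stops.
qty values: 1, 1, 1, 5, 1, 1, 3, 10, 30; the maximum is 30.

30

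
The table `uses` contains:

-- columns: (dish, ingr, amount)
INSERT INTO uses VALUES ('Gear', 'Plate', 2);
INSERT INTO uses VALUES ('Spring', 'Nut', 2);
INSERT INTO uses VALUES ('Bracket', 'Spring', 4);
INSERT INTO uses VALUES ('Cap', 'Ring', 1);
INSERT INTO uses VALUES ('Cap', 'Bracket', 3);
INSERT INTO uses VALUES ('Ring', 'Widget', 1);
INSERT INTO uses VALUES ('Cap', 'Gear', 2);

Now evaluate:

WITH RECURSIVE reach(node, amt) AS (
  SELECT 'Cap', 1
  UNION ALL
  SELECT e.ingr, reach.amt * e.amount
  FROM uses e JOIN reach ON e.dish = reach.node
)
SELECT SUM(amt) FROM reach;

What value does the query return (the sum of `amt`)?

48

Base: (Cap, amt=1).
Iteration 1: components of {Cap} -> Bracket = 1*3 = 3, Gear = 1*2 = 2, Ring = 1*1 = 1.
Iteration 2: components of {Bracket,Gear,Ring} -> Plate = 2*2 = 4, Spring = 3*4 = 12, Widget = 1*1 = 1.
Iteration 3: components of {Plate,Spring,Widget} -> Nut = 12*2 = 24.
Iteration 4: no further components; recursion stops.
SUM(amt) = 1 + 1 + 3 + 2 + 1 + 12 + 4 + 24 = 48.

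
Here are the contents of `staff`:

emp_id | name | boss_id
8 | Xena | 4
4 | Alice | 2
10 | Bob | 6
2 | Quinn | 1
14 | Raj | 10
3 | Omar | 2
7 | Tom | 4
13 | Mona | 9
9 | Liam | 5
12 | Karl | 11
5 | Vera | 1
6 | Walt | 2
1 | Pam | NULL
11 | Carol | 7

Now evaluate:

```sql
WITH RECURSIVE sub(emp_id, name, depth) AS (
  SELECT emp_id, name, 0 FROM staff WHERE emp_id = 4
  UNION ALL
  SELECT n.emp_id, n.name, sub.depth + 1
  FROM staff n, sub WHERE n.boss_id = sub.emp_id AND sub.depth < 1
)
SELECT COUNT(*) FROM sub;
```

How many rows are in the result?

Base: emp_id=4 (Alice) at depth 0.
Iteration 1: rows with boss_id in {4} -> Tom (id 7, depth 1), Xena (id 8, depth 1).
Iteration 2: depth < 1 fails for all current rows; recursion stops.
Total rows emitted: 3.

3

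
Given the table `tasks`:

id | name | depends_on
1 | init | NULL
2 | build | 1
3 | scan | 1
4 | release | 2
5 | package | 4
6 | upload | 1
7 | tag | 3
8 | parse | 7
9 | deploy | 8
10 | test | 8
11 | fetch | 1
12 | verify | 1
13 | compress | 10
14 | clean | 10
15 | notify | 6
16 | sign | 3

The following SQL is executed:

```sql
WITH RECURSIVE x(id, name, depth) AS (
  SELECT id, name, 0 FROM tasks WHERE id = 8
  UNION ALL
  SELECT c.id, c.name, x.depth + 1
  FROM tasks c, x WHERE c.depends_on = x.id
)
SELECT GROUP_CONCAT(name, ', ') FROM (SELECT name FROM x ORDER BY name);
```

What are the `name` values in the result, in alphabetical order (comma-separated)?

Base: id=8 (parse) at depth 0.
Iteration 1: rows with depends_on in {8} -> deploy (id 9, depth 1), test (id 10, depth 1).
Iteration 2: rows with depends_on in {9,10} -> compress (id 13, depth 2), clean (id 14, depth 2).
Iteration 3: no rows with depends_on in {13,14}; recursion stops.

clean, compress, deploy, parse, test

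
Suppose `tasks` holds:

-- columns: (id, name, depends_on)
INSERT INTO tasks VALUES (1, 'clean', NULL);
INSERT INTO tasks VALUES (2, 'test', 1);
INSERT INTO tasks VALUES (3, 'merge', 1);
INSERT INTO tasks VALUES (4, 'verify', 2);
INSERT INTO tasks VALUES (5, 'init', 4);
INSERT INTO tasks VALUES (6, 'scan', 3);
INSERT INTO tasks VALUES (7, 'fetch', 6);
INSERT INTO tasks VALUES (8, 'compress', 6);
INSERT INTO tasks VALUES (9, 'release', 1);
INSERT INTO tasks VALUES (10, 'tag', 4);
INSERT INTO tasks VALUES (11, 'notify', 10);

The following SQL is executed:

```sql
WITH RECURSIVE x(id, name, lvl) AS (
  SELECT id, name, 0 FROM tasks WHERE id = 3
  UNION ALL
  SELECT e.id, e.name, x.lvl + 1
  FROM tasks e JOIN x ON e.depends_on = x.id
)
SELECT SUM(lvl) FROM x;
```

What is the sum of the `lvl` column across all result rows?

Base: id=3 (merge) at lvl 0.
Iteration 1: rows with depends_on in {3} -> scan (id 6, lvl 1).
Iteration 2: rows with depends_on in {6} -> fetch (id 7, lvl 2), compress (id 8, lvl 2).
Iteration 3: no rows with depends_on in {7,8}; recursion stops.
SUM(lvl) = 0 + 1 + 2 + 2 = 5.

5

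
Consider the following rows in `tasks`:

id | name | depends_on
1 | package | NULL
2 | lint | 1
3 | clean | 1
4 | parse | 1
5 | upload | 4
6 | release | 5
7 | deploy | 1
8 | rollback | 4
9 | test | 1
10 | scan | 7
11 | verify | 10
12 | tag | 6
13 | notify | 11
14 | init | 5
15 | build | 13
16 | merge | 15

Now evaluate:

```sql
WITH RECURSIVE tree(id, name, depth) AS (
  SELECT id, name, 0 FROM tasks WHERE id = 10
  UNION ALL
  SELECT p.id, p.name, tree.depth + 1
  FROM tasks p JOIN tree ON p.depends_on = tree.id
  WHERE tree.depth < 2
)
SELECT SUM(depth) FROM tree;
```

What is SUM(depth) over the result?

3

Base: id=10 (scan) at depth 0.
Iteration 1: rows with depends_on in {10} -> verify (id 11, depth 1).
Iteration 2: rows with depends_on in {11} -> notify (id 13, depth 2).
Iteration 3: depth < 2 fails for all current rows; recursion stops.
SUM(depth) = 0 + 1 + 2 = 3.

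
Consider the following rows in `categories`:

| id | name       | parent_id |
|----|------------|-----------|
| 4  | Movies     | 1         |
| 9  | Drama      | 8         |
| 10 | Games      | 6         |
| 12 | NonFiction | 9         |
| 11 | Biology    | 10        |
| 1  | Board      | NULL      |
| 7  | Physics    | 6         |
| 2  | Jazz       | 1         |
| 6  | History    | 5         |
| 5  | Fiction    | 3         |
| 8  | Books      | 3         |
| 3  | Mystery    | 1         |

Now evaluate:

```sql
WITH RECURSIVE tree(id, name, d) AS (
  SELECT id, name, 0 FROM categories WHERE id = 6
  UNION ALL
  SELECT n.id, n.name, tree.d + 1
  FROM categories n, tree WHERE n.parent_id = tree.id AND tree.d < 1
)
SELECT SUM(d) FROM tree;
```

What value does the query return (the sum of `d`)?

2

Base: id=6 (History) at d 0.
Iteration 1: rows with parent_id in {6} -> Physics (id 7, d 1), Games (id 10, d 1).
Iteration 2: d < 1 fails for all current rows; recursion stops.
SUM(d) = 0 + 1 + 1 = 2.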